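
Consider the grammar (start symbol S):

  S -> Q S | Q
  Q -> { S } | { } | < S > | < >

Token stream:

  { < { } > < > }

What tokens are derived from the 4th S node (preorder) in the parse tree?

< >

[S [Q { [S [Q < [S [Q { }]] >] [S [Q < >]]] }]]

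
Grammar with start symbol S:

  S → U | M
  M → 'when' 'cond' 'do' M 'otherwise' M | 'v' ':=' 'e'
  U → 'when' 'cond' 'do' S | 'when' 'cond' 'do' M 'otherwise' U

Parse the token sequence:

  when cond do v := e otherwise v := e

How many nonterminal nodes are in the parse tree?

4

[S [M when cond do [M v := e] otherwise [M v := e]]]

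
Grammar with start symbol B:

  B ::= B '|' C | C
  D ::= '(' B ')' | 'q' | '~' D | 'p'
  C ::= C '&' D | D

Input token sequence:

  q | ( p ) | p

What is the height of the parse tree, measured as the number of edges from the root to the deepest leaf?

7

[B [B [B [C [D q]]] | [C [D ( [B [C [D p]]] )]]] | [C [D p]]]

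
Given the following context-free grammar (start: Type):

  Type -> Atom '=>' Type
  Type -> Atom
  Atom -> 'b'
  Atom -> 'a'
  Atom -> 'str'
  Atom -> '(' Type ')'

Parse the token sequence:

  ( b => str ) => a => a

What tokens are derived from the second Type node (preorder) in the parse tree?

b => str

[Type [Atom ( [Type [Atom b] => [Type [Atom str]]] )] => [Type [Atom a] => [Type [Atom a]]]]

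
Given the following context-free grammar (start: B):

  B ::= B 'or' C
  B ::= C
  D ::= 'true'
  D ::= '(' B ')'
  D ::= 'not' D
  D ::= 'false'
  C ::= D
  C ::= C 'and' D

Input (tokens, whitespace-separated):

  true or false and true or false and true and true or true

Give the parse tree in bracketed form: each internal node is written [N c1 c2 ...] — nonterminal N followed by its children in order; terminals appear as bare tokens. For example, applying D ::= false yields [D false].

[B [B [B [B [C [D true]]] or [C [C [D false]] and [D true]]] or [C [C [C [D false]] and [D true]] and [D true]]] or [C [D true]]]

B
B or C
B or C or C
B or C or C or C
C or C or C or C
D or C or C or C
true or C or C or C
true or C and D or C or C
true or D and D or C or C
true or false and D or C or C
true or false and true or C or C
true or false and true or C and D or C
true or false and true or C and D and D or C
true or false and true or D and D and D or C
true or false and true or false and D and D or C
true or false and true or false and true and D or C
true or false and true or false and true and true or C
true or false and true or false and true and true or D
true or false and true or false and true and true or true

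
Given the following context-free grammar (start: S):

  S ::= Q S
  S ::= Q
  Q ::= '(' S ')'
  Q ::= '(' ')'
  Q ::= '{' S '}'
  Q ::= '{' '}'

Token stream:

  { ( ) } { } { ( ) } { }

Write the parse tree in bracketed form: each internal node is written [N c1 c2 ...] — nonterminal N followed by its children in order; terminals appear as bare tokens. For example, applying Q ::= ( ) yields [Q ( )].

S
Q S
{ S } S
{ Q } S
{ ( ) } S
{ ( ) } Q S
{ ( ) } { } S
{ ( ) } { } Q S
{ ( ) } { } { S } S
{ ( ) } { } { Q } S
{ ( ) } { } { ( ) } S
{ ( ) } { } { ( ) } Q
{ ( ) } { } { ( ) } { }

[S [Q { [S [Q ( )]] }] [S [Q { }] [S [Q { [S [Q ( )]] }] [S [Q { }]]]]]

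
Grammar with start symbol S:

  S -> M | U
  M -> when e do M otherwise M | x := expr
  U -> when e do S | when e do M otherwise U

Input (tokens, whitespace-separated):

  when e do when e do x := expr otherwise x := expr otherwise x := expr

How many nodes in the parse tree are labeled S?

1

[S [M when e do [M when e do [M x := expr] otherwise [M x := expr]] otherwise [M x := expr]]]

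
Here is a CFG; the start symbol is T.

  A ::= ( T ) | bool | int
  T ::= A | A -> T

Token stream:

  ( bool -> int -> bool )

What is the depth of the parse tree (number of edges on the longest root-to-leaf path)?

[T [A ( [T [A bool] -> [T [A int] -> [T [A bool]]]] )]]

6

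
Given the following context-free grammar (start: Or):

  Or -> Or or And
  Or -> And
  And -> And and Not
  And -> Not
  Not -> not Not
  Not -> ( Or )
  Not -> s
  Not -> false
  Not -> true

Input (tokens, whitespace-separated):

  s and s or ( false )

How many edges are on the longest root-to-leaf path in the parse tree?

6

[Or [Or [And [And [Not s]] and [Not s]]] or [And [Not ( [Or [And [Not false]]] )]]]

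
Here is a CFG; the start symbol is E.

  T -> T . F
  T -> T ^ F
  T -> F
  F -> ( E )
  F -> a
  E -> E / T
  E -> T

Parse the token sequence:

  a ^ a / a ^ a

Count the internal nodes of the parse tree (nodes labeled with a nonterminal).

10

[E [E [T [T [F a]] ^ [F a]]] / [T [T [F a]] ^ [F a]]]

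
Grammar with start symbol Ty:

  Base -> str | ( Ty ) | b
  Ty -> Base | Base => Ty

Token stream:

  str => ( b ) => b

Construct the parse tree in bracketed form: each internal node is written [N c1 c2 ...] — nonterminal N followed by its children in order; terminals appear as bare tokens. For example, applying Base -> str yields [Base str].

[Ty [Base str] => [Ty [Base ( [Ty [Base b]] )] => [Ty [Base b]]]]

Ty
Base => Ty
str => Ty
str => Base => Ty
str => ( Ty ) => Ty
str => ( Base ) => Ty
str => ( b ) => Ty
str => ( b ) => Base
str => ( b ) => b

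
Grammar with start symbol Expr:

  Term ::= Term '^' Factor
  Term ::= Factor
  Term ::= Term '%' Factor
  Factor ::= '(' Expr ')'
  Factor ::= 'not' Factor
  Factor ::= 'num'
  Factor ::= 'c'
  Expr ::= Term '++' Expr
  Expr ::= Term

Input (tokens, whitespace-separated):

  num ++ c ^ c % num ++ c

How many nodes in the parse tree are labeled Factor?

[Expr [Term [Factor num]] ++ [Expr [Term [Term [Term [Factor c]] ^ [Factor c]] % [Factor num]] ++ [Expr [Term [Factor c]]]]]

5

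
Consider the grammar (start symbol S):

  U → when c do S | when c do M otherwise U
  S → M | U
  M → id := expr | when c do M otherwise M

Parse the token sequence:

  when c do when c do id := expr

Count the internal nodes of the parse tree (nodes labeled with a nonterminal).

[S [U when c do [S [U when c do [S [M id := expr]]]]]]

6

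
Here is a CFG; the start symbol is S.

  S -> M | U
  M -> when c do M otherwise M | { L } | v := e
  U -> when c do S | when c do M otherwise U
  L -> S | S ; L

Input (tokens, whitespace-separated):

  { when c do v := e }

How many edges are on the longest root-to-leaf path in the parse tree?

7

[S [M { [L [S [U when c do [S [M v := e]]]]] }]]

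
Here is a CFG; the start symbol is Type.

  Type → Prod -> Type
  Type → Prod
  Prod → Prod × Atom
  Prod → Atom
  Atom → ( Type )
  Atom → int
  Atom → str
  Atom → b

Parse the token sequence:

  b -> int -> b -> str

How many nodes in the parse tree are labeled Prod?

4

[Type [Prod [Atom b]] -> [Type [Prod [Atom int]] -> [Type [Prod [Atom b]] -> [Type [Prod [Atom str]]]]]]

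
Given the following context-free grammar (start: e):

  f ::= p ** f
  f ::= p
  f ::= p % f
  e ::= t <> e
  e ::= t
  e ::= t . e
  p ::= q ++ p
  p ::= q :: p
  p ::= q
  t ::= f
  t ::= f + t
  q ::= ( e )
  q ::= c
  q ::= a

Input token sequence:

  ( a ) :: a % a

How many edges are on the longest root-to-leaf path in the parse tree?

[e [t [f [p [q ( [e [t [f [p [q a]]]]] )] :: [p [q a]]] % [f [p [q a]]]]]]

10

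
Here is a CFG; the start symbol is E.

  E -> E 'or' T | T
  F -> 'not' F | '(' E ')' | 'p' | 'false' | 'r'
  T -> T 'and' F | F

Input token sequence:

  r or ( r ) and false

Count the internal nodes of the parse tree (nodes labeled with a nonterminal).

11

[E [E [T [F r]]] or [T [T [F ( [E [T [F r]]] )]] and [F false]]]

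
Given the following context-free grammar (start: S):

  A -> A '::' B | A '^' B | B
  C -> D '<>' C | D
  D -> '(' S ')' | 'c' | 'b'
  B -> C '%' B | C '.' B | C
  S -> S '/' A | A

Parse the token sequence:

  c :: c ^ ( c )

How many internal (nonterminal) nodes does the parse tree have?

18

[S [A [A [A [B [C [D c]]]] :: [B [C [D c]]]] ^ [B [C [D ( [S [A [B [C [D c]]]]] )]]]]]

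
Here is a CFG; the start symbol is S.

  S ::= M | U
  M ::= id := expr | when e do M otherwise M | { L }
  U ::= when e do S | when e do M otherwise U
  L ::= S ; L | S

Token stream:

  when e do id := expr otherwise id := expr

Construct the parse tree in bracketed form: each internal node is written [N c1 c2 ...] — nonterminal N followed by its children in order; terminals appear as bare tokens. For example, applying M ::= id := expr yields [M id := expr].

[S [M when e do [M id := expr] otherwise [M id := expr]]]

S
M
when e do M otherwise M
when e do id := expr otherwise M
when e do id := expr otherwise id := expr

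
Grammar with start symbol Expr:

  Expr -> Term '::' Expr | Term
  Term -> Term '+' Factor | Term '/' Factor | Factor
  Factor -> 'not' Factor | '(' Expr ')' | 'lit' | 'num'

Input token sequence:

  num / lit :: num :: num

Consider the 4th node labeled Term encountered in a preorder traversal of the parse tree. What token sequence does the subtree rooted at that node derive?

[Expr [Term [Term [Factor num]] / [Factor lit]] :: [Expr [Term [Factor num]] :: [Expr [Term [Factor num]]]]]

num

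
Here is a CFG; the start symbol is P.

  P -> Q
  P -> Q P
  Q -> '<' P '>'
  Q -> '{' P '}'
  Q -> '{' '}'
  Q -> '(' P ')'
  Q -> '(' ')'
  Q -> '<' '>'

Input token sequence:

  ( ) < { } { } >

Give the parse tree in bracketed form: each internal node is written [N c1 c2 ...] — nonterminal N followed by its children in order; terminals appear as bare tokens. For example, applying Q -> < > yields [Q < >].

P
Q P
( ) P
( ) Q
( ) < P >
( ) < Q P >
( ) < { } P >
( ) < { } Q >
( ) < { } { } >

[P [Q ( )] [P [Q < [P [Q { }] [P [Q { }]]] >]]]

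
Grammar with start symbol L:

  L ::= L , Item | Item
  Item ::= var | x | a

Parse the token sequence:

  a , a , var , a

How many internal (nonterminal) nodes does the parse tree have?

8

[L [L [L [L [Item a]] , [Item a]] , [Item var]] , [Item a]]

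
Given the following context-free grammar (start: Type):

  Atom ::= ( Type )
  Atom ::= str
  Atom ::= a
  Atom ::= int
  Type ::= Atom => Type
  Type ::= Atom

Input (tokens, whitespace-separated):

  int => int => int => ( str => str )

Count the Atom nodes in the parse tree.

[Type [Atom int] => [Type [Atom int] => [Type [Atom int] => [Type [Atom ( [Type [Atom str] => [Type [Atom str]]] )]]]]]

6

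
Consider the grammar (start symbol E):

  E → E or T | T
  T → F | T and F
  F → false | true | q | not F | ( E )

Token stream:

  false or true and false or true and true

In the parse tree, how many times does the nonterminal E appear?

3

[E [E [E [T [F false]]] or [T [T [F true]] and [F false]]] or [T [T [F true]] and [F true]]]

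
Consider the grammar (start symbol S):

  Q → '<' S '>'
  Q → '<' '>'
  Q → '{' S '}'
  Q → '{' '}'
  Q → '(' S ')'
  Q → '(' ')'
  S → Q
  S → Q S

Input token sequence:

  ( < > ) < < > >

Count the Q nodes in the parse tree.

[S [Q ( [S [Q < >]] )] [S [Q < [S [Q < >]] >]]]

4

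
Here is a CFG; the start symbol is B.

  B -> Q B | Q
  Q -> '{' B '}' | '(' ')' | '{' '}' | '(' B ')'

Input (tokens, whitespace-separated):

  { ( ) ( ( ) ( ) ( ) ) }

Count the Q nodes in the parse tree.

[B [Q { [B [Q ( )] [B [Q ( [B [Q ( )] [B [Q ( )] [B [Q ( )]]]] )]]] }]]

6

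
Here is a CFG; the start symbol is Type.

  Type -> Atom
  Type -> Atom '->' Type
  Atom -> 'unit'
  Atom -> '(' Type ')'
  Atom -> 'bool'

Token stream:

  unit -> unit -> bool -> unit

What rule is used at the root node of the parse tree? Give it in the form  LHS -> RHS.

Type -> Atom '->' Type

[Type [Atom unit] -> [Type [Atom unit] -> [Type [Atom bool] -> [Type [Atom unit]]]]]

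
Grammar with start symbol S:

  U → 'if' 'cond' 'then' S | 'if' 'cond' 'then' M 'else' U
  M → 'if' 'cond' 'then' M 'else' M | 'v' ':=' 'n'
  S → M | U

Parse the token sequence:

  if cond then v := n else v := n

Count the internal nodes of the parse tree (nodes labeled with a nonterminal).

[S [M if cond then [M v := n] else [M v := n]]]

4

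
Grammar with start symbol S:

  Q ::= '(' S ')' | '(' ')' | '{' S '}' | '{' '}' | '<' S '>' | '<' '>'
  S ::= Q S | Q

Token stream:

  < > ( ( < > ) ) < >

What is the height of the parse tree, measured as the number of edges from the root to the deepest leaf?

[S [Q < >] [S [Q ( [S [Q ( [S [Q < >]] )]] )] [S [Q < >]]]]

7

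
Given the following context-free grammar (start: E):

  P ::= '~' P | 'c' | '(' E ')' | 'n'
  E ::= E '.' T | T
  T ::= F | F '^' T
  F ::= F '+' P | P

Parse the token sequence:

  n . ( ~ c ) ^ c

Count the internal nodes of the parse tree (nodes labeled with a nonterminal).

[E [E [T [F [P n]]]] . [T [F [P ( [E [T [F [P ~ [P c]]]]] )]] ^ [T [F [P c]]]]]

16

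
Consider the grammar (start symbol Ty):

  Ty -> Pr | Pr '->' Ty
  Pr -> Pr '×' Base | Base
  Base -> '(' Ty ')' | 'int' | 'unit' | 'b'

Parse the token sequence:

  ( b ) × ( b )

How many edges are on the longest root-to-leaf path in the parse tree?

7

[Ty [Pr [Pr [Base ( [Ty [Pr [Base b]]] )]] × [Base ( [Ty [Pr [Base b]]] )]]]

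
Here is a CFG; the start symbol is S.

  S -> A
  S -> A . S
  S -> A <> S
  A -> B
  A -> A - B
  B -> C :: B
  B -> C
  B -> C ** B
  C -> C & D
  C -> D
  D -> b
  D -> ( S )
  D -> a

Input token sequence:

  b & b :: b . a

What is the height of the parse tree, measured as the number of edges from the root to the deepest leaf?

6

[S [A [B [C [C [D b]] & [D b]] :: [B [C [D b]]]]] . [S [A [B [C [D a]]]]]]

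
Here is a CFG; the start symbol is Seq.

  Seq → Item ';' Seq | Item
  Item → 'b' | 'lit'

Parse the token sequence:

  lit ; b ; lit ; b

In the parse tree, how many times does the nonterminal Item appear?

4

[Seq [Item lit] ; [Seq [Item b] ; [Seq [Item lit] ; [Seq [Item b]]]]]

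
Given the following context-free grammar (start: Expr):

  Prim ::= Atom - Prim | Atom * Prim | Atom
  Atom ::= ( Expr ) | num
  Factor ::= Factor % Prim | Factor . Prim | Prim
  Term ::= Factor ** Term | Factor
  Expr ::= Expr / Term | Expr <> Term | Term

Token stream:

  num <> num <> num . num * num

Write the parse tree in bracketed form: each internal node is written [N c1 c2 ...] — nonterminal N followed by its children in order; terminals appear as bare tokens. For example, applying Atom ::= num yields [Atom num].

[Expr [Expr [Expr [Term [Factor [Prim [Atom num]]]]] <> [Term [Factor [Prim [Atom num]]]]] <> [Term [Factor [Factor [Prim [Atom num]]] . [Prim [Atom num] * [Prim [Atom num]]]]]]

Expr
Expr <> Term
Expr <> Term <> Term
Term <> Term <> Term
Factor <> Term <> Term
Prim <> Term <> Term
Atom <> Term <> Term
num <> Term <> Term
num <> Factor <> Term
num <> Prim <> Term
num <> Atom <> Term
num <> num <> Term
num <> num <> Factor
num <> num <> Factor . Prim
num <> num <> Prim . Prim
num <> num <> Atom . Prim
num <> num <> num . Prim
num <> num <> num . Atom * Prim
num <> num <> num . num * Prim
num <> num <> num . num * Atom
num <> num <> num . num * num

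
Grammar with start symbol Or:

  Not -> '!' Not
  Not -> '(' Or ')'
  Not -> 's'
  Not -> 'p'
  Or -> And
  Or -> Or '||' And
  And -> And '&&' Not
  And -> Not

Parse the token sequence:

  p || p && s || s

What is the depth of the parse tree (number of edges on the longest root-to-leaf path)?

[Or [Or [Or [And [Not p]]] || [And [And [Not p]] && [Not s]]] || [And [Not s]]]

5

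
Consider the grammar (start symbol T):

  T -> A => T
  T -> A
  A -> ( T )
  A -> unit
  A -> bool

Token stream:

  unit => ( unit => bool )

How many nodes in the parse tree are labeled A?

4

[T [A unit] => [T [A ( [T [A unit] => [T [A bool]]] )]]]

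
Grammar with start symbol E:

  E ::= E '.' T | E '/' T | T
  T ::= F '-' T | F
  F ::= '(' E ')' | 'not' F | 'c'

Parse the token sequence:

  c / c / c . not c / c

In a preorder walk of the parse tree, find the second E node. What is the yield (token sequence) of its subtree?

c / c / c . not c

[E [E [E [E [E [T [F c]]] / [T [F c]]] / [T [F c]]] . [T [F not [F c]]]] / [T [F c]]]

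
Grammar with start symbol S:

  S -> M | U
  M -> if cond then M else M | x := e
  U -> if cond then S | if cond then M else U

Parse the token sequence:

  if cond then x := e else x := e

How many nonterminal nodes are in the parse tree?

4

[S [M if cond then [M x := e] else [M x := e]]]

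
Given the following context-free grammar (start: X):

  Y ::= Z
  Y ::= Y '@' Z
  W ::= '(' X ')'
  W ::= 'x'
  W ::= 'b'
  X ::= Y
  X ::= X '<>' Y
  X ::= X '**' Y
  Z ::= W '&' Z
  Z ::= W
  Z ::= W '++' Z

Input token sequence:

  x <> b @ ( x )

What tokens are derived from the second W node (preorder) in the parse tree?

[X [X [Y [Z [W x]]]] <> [Y [Y [Z [W b]]] @ [Z [W ( [X [Y [Z [W x]]]] )]]]]

b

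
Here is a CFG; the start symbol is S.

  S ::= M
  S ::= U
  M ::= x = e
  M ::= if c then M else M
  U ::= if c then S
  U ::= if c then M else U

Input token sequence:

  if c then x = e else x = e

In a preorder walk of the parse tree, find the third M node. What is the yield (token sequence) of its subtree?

x = e

[S [M if c then [M x = e] else [M x = e]]]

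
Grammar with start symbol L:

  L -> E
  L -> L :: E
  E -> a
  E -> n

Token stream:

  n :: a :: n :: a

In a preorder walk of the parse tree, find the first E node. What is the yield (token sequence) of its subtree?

[L [L [L [L [E n]] :: [E a]] :: [E n]] :: [E a]]

n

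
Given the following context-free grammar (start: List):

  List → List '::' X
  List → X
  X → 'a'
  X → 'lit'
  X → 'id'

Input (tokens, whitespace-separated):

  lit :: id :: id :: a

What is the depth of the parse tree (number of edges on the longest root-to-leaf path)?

[List [List [List [List [X lit]] :: [X id]] :: [X id]] :: [X a]]

5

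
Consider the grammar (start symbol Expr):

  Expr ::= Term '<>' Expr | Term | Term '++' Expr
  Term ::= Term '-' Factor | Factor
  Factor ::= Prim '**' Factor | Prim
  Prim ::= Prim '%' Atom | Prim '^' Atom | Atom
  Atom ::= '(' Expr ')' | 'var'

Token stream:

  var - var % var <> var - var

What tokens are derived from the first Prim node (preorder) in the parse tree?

var

[Expr [Term [Term [Factor [Prim [Atom var]]]] - [Factor [Prim [Prim [Atom var]] % [Atom var]]]] <> [Expr [Term [Term [Factor [Prim [Atom var]]]] - [Factor [Prim [Atom var]]]]]]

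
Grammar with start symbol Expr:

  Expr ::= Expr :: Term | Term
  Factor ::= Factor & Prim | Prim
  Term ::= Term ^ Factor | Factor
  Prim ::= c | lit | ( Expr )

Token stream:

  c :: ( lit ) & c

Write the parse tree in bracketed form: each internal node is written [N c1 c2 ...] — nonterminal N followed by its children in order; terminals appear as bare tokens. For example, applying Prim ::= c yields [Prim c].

Expr
Expr :: Term
Term :: Term
Factor :: Term
Prim :: Term
c :: Term
c :: Factor
c :: Factor & Prim
c :: Prim & Prim
c :: ( Expr ) & Prim
c :: ( Term ) & Prim
c :: ( Factor ) & Prim
c :: ( Prim ) & Prim
c :: ( lit ) & Prim
c :: ( lit ) & c

[Expr [Expr [Term [Factor [Prim c]]]] :: [Term [Factor [Factor [Prim ( [Expr [Term [Factor [Prim lit]]]] )]] & [Prim c]]]]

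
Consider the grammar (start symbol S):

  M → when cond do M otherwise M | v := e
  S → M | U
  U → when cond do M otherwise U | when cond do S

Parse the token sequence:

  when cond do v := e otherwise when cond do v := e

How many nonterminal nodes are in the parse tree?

6

[S [U when cond do [M v := e] otherwise [U when cond do [S [M v := e]]]]]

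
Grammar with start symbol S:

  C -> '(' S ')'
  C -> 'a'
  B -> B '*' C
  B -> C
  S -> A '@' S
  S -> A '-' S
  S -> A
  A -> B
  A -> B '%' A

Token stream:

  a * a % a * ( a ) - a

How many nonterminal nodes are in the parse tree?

19

[S [A [B [B [C a]] * [C a]] % [A [B [B [C a]] * [C ( [S [A [B [C a]]]] )]]]] - [S [A [B [C a]]]]]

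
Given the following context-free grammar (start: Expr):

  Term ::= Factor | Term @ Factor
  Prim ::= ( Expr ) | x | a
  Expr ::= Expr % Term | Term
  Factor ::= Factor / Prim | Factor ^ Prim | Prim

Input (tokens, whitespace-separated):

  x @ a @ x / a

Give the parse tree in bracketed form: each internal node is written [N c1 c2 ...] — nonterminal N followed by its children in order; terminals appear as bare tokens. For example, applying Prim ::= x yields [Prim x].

[Expr [Term [Term [Term [Factor [Prim x]]] @ [Factor [Prim a]]] @ [Factor [Factor [Prim x]] / [Prim a]]]]

Expr
Term
Term @ Factor
Term @ Factor @ Factor
Factor @ Factor @ Factor
Prim @ Factor @ Factor
x @ Factor @ Factor
x @ Prim @ Factor
x @ a @ Factor
x @ a @ Factor / Prim
x @ a @ Prim / Prim
x @ a @ x / Prim
x @ a @ x / a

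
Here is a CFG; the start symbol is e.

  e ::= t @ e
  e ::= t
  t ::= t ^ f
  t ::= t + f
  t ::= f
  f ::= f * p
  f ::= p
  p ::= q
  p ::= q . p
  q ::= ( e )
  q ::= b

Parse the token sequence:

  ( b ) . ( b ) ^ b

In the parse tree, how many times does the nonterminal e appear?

[e [t [t [f [p [q ( [e [t [f [p [q b]]]]] )] . [p [q ( [e [t [f [p [q b]]]]] )]]]]] ^ [f [p [q b]]]]]

3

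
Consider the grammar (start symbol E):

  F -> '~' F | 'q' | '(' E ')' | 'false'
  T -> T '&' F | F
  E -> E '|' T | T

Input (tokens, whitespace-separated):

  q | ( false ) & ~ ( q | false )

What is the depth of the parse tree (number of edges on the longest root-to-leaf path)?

[E [E [T [F q]]] | [T [T [F ( [E [T [F false]]] )]] & [F ~ [F ( [E [E [T [F q]]] | [T [F false]]] )]]]]

8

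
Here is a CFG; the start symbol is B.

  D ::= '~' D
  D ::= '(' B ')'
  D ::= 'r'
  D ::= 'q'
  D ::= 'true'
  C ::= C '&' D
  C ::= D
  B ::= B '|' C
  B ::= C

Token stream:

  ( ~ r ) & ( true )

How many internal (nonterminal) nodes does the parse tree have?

12

[B [C [C [D ( [B [C [D ~ [D r]]]] )]] & [D ( [B [C [D true]]] )]]]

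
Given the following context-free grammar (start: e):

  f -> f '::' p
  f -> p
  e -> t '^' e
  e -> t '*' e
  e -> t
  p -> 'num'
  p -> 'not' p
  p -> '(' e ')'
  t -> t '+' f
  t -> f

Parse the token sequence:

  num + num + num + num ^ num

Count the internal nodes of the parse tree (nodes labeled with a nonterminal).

17

[e [t [t [t [t [f [p num]]] + [f [p num]]] + [f [p num]]] + [f [p num]]] ^ [e [t [f [p num]]]]]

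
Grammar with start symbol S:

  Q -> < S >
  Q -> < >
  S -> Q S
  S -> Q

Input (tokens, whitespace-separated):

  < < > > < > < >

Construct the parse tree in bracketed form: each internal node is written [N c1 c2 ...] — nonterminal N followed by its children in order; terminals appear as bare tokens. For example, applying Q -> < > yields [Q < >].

S
Q S
< S > S
< Q > S
< < > > S
< < > > Q S
< < > > < > S
< < > > < > Q
< < > > < > < >

[S [Q < [S [Q < >]] >] [S [Q < >] [S [Q < >]]]]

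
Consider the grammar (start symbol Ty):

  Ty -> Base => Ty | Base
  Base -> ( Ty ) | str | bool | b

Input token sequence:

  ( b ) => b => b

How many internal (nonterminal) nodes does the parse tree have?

[Ty [Base ( [Ty [Base b]] )] => [Ty [Base b] => [Ty [Base b]]]]

8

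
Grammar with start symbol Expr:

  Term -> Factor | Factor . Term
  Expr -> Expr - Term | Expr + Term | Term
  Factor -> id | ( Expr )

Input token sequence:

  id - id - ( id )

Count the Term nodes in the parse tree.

[Expr [Expr [Expr [Term [Factor id]]] - [Term [Factor id]]] - [Term [Factor ( [Expr [Term [Factor id]]] )]]]

4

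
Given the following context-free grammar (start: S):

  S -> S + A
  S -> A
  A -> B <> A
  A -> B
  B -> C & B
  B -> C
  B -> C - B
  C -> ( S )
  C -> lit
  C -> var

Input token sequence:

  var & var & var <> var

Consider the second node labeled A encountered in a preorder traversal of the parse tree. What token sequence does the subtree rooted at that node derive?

var

[S [A [B [C var] & [B [C var] & [B [C var]]]] <> [A [B [C var]]]]]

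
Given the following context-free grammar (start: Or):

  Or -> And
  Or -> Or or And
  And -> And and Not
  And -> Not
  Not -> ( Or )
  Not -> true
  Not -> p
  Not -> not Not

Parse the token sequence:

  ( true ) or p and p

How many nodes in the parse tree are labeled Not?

[Or [Or [And [Not ( [Or [And [Not true]]] )]]] or [And [And [Not p]] and [Not p]]]

4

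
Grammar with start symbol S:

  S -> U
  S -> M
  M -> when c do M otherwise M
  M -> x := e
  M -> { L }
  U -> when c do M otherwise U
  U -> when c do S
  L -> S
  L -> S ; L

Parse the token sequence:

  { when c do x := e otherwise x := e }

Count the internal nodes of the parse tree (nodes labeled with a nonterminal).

7

[S [M { [L [S [M when c do [M x := e] otherwise [M x := e]]]] }]]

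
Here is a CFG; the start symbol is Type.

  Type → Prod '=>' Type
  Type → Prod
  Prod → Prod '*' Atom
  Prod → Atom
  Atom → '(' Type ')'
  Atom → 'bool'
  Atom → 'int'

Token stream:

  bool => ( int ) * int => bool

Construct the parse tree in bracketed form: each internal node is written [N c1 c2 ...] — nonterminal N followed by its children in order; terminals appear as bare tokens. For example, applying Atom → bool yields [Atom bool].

[Type [Prod [Atom bool]] => [Type [Prod [Prod [Atom ( [Type [Prod [Atom int]]] )]] * [Atom int]] => [Type [Prod [Atom bool]]]]]

Type
Prod => Type
Atom => Type
bool => Type
bool => Prod => Type
bool => Prod * Atom => Type
bool => Atom * Atom => Type
bool => ( Type ) * Atom => Type
bool => ( Prod ) * Atom => Type
bool => ( Atom ) * Atom => Type
bool => ( int ) * Atom => Type
bool => ( int ) * int => Type
bool => ( int ) * int => Prod
bool => ( int ) * int => Atom
bool => ( int ) * int => bool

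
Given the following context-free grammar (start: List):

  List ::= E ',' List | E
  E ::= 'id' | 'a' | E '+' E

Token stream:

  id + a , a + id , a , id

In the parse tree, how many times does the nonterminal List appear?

4

[List [E [E id] + [E a]] , [List [E [E a] + [E id]] , [List [E a] , [List [E id]]]]]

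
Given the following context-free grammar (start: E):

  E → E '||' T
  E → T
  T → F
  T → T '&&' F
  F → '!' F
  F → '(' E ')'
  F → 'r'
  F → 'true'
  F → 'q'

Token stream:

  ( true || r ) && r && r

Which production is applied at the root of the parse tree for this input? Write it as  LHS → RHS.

E → T

[E [T [T [T [F ( [E [E [T [F true]]] || [T [F r]]] )]] && [F r]] && [F r]]]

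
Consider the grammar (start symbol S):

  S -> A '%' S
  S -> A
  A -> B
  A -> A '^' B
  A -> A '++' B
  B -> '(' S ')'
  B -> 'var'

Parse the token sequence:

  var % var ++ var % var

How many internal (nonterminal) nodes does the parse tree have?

11

[S [A [B var]] % [S [A [A [B var]] ++ [B var]] % [S [A [B var]]]]]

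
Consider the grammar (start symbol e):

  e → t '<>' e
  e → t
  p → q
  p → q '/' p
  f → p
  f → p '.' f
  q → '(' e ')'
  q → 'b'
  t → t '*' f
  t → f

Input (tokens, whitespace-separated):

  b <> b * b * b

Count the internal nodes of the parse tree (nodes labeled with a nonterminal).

18

[e [t [f [p [q b]]]] <> [e [t [t [t [f [p [q b]]]] * [f [p [q b]]]] * [f [p [q b]]]]]]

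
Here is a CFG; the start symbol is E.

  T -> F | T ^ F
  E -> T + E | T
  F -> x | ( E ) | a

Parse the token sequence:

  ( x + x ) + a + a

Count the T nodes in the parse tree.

[E [T [F ( [E [T [F x]] + [E [T [F x]]]] )]] + [E [T [F a]] + [E [T [F a]]]]]

5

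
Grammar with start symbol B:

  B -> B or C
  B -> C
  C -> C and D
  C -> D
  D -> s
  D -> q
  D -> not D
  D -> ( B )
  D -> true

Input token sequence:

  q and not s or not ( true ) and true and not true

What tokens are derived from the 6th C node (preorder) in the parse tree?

true

[B [B [C [C [D q]] and [D not [D s]]]] or [C [C [C [D not [D ( [B [C [D true]]] )]]] and [D true]] and [D not [D true]]]]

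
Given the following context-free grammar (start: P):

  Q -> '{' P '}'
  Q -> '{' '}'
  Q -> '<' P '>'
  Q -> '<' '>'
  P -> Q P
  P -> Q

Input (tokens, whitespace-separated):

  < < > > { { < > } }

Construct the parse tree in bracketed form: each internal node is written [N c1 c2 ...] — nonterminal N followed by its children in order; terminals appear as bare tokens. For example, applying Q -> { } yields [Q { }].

P
Q P
< P > P
< Q > P
< < > > P
< < > > Q
< < > > { P }
< < > > { Q }
< < > > { { P } }
< < > > { { Q } }
< < > > { { < > } }

[P [Q < [P [Q < >]] >] [P [Q { [P [Q { [P [Q < >]] }]] }]]]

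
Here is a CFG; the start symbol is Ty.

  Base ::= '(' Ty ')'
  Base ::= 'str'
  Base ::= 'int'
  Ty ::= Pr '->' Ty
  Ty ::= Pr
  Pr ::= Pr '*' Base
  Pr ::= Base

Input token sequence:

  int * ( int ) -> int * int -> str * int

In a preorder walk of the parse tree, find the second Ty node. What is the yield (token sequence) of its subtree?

[Ty [Pr [Pr [Base int]] * [Base ( [Ty [Pr [Base int]]] )]] -> [Ty [Pr [Pr [Base int]] * [Base int]] -> [Ty [Pr [Pr [Base str]] * [Base int]]]]]

int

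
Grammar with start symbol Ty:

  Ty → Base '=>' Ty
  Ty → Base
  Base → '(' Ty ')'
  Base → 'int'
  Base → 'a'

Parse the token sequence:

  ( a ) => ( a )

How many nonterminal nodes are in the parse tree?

8

[Ty [Base ( [Ty [Base a]] )] => [Ty [Base ( [Ty [Base a]] )]]]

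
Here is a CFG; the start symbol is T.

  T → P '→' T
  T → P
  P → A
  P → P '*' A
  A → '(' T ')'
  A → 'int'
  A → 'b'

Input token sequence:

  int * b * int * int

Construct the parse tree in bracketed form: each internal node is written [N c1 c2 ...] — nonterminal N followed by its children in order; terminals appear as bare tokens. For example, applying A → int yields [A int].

T
P
P * A
P * A * A
P * A * A * A
A * A * A * A
int * A * A * A
int * b * A * A
int * b * int * A
int * b * int * int

[T [P [P [P [P [A int]] * [A b]] * [A int]] * [A int]]]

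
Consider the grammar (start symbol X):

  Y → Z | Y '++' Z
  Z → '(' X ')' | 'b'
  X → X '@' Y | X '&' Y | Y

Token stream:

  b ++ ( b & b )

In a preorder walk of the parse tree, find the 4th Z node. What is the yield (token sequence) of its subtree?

b

[X [Y [Y [Z b]] ++ [Z ( [X [X [Y [Z b]]] & [Y [Z b]]] )]]]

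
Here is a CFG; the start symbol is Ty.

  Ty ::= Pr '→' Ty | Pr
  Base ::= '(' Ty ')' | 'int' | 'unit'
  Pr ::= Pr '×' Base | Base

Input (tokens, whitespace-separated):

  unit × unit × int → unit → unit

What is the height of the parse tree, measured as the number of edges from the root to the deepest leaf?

5

[Ty [Pr [Pr [Pr [Base unit]] × [Base unit]] × [Base int]] → [Ty [Pr [Base unit]] → [Ty [Pr [Base unit]]]]]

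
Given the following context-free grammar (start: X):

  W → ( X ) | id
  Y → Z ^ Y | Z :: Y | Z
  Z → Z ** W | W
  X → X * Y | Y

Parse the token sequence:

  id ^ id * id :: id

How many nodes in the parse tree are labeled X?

2

[X [X [Y [Z [W id]] ^ [Y [Z [W id]]]]] * [Y [Z [W id]] :: [Y [Z [W id]]]]]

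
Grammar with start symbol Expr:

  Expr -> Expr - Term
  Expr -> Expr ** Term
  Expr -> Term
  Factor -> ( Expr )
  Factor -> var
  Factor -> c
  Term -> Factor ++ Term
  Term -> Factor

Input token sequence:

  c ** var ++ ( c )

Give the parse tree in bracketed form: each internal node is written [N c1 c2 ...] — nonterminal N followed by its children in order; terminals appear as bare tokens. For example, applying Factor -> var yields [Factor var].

Expr
Expr ** Term
Term ** Term
Factor ** Term
c ** Term
c ** Factor ++ Term
c ** var ++ Term
c ** var ++ Factor
c ** var ++ ( Expr )
c ** var ++ ( Term )
c ** var ++ ( Factor )
c ** var ++ ( c )

[Expr [Expr [Term [Factor c]]] ** [Term [Factor var] ++ [Term [Factor ( [Expr [Term [Factor c]]] )]]]]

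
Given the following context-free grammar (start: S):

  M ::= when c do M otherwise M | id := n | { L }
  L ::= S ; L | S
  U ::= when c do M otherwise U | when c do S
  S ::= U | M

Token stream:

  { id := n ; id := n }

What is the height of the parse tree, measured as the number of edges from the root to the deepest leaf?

6

[S [M { [L [S [M id := n]] ; [L [S [M id := n]]]] }]]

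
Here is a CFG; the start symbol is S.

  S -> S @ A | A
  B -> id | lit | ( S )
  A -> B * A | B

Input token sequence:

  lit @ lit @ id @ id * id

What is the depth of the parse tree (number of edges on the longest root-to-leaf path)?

[S [S [S [S [A [B lit]]] @ [A [B lit]]] @ [A [B id]]] @ [A [B id] * [A [B id]]]]

6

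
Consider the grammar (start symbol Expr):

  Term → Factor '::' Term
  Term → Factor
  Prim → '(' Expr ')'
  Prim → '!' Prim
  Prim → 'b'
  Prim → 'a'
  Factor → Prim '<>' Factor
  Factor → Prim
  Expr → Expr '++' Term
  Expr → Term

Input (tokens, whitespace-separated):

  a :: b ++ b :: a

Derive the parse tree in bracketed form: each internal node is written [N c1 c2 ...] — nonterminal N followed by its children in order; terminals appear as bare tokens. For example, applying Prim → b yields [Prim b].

[Expr [Expr [Term [Factor [Prim a]] :: [Term [Factor [Prim b]]]]] ++ [Term [Factor [Prim b]] :: [Term [Factor [Prim a]]]]]

Expr
Expr ++ Term
Term ++ Term
Factor :: Term ++ Term
Prim :: Term ++ Term
a :: Term ++ Term
a :: Factor ++ Term
a :: Prim ++ Term
a :: b ++ Term
a :: b ++ Factor :: Term
a :: b ++ Prim :: Term
a :: b ++ b :: Term
a :: b ++ b :: Factor
a :: b ++ b :: Prim
a :: b ++ b :: a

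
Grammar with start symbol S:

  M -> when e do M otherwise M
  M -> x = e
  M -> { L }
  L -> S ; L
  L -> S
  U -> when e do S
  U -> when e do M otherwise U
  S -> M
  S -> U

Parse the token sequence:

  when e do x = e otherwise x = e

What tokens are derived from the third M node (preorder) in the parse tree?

[S [M when e do [M x = e] otherwise [M x = e]]]

x = e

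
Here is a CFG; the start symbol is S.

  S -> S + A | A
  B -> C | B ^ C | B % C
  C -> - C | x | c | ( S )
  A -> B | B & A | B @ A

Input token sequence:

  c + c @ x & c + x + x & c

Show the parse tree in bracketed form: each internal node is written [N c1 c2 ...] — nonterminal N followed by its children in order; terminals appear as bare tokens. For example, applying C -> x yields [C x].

[S [S [S [S [A [B [C c]]]] + [A [B [C c]] @ [A [B [C x]] & [A [B [C c]]]]]] + [A [B [C x]]]] + [A [B [C x]] & [A [B [C c]]]]]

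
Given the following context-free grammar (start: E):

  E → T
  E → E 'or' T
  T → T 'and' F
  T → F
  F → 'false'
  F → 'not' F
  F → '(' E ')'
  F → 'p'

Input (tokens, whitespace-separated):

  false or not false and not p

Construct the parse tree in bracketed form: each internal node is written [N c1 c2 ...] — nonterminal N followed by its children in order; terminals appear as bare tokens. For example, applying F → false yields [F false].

[E [E [T [F false]]] or [T [T [F not [F false]]] and [F not [F p]]]]

E
E or T
T or T
F or T
false or T
false or T and F
false or F and F
false or not F and F
false or not false and F
false or not false and not F
false or not false and not p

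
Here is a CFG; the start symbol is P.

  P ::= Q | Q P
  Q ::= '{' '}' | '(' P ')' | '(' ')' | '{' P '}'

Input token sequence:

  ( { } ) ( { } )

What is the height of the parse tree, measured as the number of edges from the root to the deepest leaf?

5

[P [Q ( [P [Q { }]] )] [P [Q ( [P [Q { }]] )]]]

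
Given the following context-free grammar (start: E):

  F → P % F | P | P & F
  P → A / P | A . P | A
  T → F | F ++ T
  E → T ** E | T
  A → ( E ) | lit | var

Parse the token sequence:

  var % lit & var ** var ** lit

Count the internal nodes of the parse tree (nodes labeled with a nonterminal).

[E [T [F [P [A var]] % [F [P [A lit]] & [F [P [A var]]]]]] ** [E [T [F [P [A var]]]] ** [E [T [F [P [A lit]]]]]]]

21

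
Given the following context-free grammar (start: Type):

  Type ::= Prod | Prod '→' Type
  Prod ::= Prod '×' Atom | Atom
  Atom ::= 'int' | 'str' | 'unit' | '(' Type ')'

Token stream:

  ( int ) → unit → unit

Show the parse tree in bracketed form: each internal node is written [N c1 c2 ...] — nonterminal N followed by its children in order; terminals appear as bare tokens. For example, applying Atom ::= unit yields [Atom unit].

[Type [Prod [Atom ( [Type [Prod [Atom int]]] )]] → [Type [Prod [Atom unit]] → [Type [Prod [Atom unit]]]]]

Type
Prod → Type
Atom → Type
( Type ) → Type
( Prod ) → Type
( Atom ) → Type
( int ) → Type
( int ) → Prod → Type
( int ) → Atom → Type
( int ) → unit → Type
( int ) → unit → Prod
( int ) → unit → Atom
( int ) → unit → unit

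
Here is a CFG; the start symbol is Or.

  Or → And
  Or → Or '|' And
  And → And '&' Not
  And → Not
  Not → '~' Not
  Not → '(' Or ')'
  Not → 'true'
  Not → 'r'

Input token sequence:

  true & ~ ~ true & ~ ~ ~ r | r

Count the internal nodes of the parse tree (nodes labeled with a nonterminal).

[Or [Or [And [And [And [Not true]] & [Not ~ [Not ~ [Not true]]]] & [Not ~ [Not ~ [Not ~ [Not r]]]]]] | [And [Not r]]]

15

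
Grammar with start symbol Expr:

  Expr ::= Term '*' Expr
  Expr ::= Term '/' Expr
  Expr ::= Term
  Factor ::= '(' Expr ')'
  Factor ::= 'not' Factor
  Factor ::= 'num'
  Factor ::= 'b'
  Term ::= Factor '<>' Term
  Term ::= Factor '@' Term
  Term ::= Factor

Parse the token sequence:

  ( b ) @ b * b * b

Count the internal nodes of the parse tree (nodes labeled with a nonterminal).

14

[Expr [Term [Factor ( [Expr [Term [Factor b]]] )] @ [Term [Factor b]]] * [Expr [Term [Factor b]] * [Expr [Term [Factor b]]]]]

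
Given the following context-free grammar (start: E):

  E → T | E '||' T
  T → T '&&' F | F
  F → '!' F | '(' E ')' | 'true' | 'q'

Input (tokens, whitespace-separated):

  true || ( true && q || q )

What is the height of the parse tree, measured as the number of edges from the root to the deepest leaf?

[E [E [T [F true]]] || [T [F ( [E [E [T [T [F true]] && [F q]]] || [T [F q]]] )]]]

8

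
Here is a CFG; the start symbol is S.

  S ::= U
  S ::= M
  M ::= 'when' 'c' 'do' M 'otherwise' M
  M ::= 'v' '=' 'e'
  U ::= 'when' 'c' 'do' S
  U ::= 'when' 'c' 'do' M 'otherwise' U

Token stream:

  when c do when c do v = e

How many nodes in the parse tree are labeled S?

[S [U when c do [S [U when c do [S [M v = e]]]]]]

3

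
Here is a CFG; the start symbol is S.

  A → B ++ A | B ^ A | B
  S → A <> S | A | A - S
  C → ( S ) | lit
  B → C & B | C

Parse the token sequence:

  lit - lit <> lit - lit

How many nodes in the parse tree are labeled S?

4

[S [A [B [C lit]]] - [S [A [B [C lit]]] <> [S [A [B [C lit]]] - [S [A [B [C lit]]]]]]]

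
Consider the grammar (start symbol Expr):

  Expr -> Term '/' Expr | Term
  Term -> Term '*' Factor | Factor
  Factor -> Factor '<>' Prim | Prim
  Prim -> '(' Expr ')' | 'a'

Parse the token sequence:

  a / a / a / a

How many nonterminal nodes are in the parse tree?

[Expr [Term [Factor [Prim a]]] / [Expr [Term [Factor [Prim a]]] / [Expr [Term [Factor [Prim a]]] / [Expr [Term [Factor [Prim a]]]]]]]

16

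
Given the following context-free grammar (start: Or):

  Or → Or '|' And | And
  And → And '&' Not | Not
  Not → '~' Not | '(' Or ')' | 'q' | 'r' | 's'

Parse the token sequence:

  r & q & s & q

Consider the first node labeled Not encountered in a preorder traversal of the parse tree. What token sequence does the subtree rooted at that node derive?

r

[Or [And [And [And [And [Not r]] & [Not q]] & [Not s]] & [Not q]]]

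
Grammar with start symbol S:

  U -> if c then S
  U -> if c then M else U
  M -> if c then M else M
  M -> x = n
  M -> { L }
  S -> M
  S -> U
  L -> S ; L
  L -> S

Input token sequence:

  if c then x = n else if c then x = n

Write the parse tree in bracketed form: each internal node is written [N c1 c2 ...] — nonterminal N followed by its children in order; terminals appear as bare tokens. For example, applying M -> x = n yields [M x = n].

S
U
if c then M else U
if c then x = n else U
if c then x = n else if c then S
if c then x = n else if c then M
if c then x = n else if c then x = n

[S [U if c then [M x = n] else [U if c then [S [M x = n]]]]]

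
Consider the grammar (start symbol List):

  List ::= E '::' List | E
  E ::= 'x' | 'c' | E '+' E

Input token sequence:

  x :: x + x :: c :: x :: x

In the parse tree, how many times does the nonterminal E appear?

[List [E x] :: [List [E [E x] + [E x]] :: [List [E c] :: [List [E x] :: [List [E x]]]]]]

7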